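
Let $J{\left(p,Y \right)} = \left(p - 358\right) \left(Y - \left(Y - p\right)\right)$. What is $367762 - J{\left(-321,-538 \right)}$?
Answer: $149803$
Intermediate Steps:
$J{\left(p,Y \right)} = p \left(-358 + p\right)$ ($J{\left(p,Y \right)} = \left(-358 + p\right) p = p \left(-358 + p\right)$)
$367762 - J{\left(-321,-538 \right)} = 367762 - - 321 \left(-358 - 321\right) = 367762 - \left(-321\right) \left(-679\right) = 367762 - 217959 = 149803$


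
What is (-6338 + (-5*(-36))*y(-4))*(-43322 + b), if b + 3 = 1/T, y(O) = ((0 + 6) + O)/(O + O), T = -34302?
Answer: 9485994285833/34302 ≈ 2.7654e+8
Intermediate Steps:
y(O) = (6 + O)/(2*O) (y(O) = (6 + O)/((2*O)) = (6 + O)*(1/(2*O)) = (6 + O)/(2*O))
b = -102907/34302 (b = -3 + 1/(-34302) = -3 - 1/34302 = -102907/34302 ≈ -3.0000)
(-6338 + (-5*(-36))*y(-4))*(-43322 + b) = (-6338 + (-5*(-36))*((1/2)*(6 - 4)/(-4)))*(-43322 - 102907/34302) = (-6338 + 180*((1/2)*(-1/4)*2))*(-1486134151/34302) = (-6338 + 180*(-1/4))*(-1486134151/34302) = (-6338 - 45)*(-1486134151/34302) = -6383*(-1486134151/34302) = 9485994285833/34302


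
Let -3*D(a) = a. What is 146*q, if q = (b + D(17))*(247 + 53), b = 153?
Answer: 6453200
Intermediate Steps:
D(a) = -a/3
q = 44200 (q = (153 - ⅓*17)*(247 + 53) = (153 - 17/3)*300 = (442/3)*300 = 44200)
146*q = 146*44200 = 6453200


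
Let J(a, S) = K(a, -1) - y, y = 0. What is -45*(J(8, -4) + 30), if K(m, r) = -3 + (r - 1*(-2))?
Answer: -1260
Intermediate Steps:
K(m, r) = -1 + r (K(m, r) = -3 + (r + 2) = -3 + (2 + r) = -1 + r)
J(a, S) = -2 (J(a, S) = (-1 - 1) - 1*0 = -2 + 0 = -2)
-45*(J(8, -4) + 30) = -45*(-2 + 30) = -45*28 = -1260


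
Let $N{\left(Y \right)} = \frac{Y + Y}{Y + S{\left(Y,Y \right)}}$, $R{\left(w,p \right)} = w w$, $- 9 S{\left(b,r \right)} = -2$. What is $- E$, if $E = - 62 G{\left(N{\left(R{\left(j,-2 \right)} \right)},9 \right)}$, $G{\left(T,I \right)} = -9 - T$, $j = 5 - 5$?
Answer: $-558$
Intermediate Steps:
$S{\left(b,r \right)} = \frac{2}{9}$ ($S{\left(b,r \right)} = \left(- \frac{1}{9}\right) \left(-2\right) = \frac{2}{9}$)
$j = 0$
$R{\left(w,p \right)} = w^{2}$
$N{\left(Y \right)} = \frac{2 Y}{\frac{2}{9} + Y}$ ($N{\left(Y \right)} = \frac{Y + Y}{Y + \frac{2}{9}} = \frac{2 Y}{\frac{2}{9} + Y}$)
$E = 558$ ($E = - 62 \left(-9 - \frac{18 \cdot 0^{2}}{2 + 9 \cdot 0^{2}}\right) = - 62 \left(-9 - 18 \cdot 0 \frac{1}{2 + 9 \cdot 0}\right) = - 62 \left(-9 - 18 \cdot 0 \frac{1}{2 + 0}\right) = - 62 \left(-9 - 18 \cdot 0 \cdot \frac{1}{2}\right) = - 62 \left(-9 - 0\right) = - 62 \left(-9 + 0\right) = \left(-62\right) \left(-9\right) = 558$)
$- E = \left(-1\right) 558 = -558$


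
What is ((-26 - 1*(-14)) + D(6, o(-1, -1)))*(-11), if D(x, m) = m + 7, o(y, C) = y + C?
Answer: 77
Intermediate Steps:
o(y, C) = C + y
D(x, m) = 7 + m
((-26 - 1*(-14)) + D(6, o(-1, -1)))*(-11) = ((-26 - 1*(-14)) + (7 + (-1 - 1)))*(-11) = ((-26 + 14) + (7 - 2))*(-11) = (-12 + 5)*(-11) = -7*(-11) = 77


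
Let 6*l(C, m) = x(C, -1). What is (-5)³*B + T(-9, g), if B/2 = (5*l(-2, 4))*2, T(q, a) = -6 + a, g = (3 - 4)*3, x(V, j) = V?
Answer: 2473/3 ≈ 824.33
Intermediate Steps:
l(C, m) = C/6
g = -3 (g = -1*3 = -3)
B = -20/3 (B = 2*((5*((⅙)*(-2)))*2) = 2*((5*(-⅓))*2) = 2*(-5/3*2) = 2*(-10/3) = -20/3 ≈ -6.6667)
(-5)³*B + T(-9, g) = (-5)³*(-20/3) + (-6 - 3) = -125*(-20/3) - 9 = 2500/3 - 9 = 2473/3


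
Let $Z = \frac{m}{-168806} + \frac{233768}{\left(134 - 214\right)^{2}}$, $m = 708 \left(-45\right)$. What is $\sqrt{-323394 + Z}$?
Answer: $\frac{i \sqrt{3685686561291094822}}{3376120} \approx 568.65 i$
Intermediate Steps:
$m = -31860$
$Z = \frac{2479084063}{67522400}$ ($Z = - \frac{31860}{-168806} + \frac{233768}{\left(134 - 214\right)^{2}} = \left(-31860\right) \left(- \frac{1}{168806}\right) + \frac{233768}{\left(-80\right)^{2}} = \frac{15930}{84403} + \frac{233768}{6400} = \frac{15930}{84403} + 233768 \cdot \frac{1}{6400} = \frac{15930}{84403} + \frac{29221}{800} = \frac{2479084063}{67522400} \approx 36.715$)
$\sqrt{-323394 + Z} = \sqrt{-323394 + \frac{2479084063}{67522400}} = \sqrt{- \frac{21833859941537}{67522400}} = \frac{i \sqrt{3685686561291094822}}{3376120}$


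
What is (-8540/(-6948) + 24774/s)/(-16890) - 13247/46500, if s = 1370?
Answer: -1781910713249/6229909435500 ≈ -0.28603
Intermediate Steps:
(-8540/(-6948) + 24774/s)/(-16890) - 13247/46500 = (-8540/(-6948) + 24774/1370)/(-16890) - 13247/46500 = (-8540*(-1/6948) + 24774*(1/1370))*(-1/16890) - 13247*1/46500 = (2135/1737 + 12387/685)*(-1/16890) - 13247/46500 = (22978694/1189845)*(-1/16890) - 13247/46500 = -11489347/10048241025 - 13247/46500 = -1781910713249/6229909435500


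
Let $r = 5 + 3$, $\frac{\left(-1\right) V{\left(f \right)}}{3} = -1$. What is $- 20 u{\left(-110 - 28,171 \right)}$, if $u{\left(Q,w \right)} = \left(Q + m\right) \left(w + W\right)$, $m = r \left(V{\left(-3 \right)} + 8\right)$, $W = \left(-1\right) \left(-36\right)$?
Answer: $207000$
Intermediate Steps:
$V{\left(f \right)} = 3$ ($V{\left(f \right)} = \left(-3\right) \left(-1\right) = 3$)
$r = 8$
$W = 36$
$m = 88$ ($m = 8 \left(3 + 8\right) = 8 \cdot 11 = 88$)
$u{\left(Q,w \right)} = \left(36 + w\right) \left(88 + Q\right)$ ($u{\left(Q,w \right)} = \left(Q + 88\right) \left(w + 36\right) = \left(88 + Q\right) \left(36 + w\right) = \left(36 + w\right) \left(88 + Q\right)$)
$- 20 u{\left(-110 - 28,171 \right)} = - 20 \left(3168 + 36 \left(-110 - 28\right) + 88 \cdot 171 + \left(-110 - 28\right) 171\right) = - 20 \left(3168 + 36 \left(-138\right) + 15048 - 23598\right) = - 20 \left(3168 - 4968 + 15048 - 23598\right) = \left(-20\right) \left(-10350\right) = 207000$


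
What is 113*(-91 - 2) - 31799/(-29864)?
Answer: -313808977/29864 ≈ -10508.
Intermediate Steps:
113*(-91 - 2) - 31799/(-29864) = 113*(-93) - 31799*(-1/29864) = -10509 + 31799/29864 = -313808977/29864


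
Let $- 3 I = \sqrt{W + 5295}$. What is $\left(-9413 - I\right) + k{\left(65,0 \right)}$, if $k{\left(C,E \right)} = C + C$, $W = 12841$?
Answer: $-9283 + \frac{2 \sqrt{4534}}{3} \approx -9238.1$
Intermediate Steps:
$k{\left(C,E \right)} = 2 C$
$I = - \frac{2 \sqrt{4534}}{3}$ ($I = - \frac{\sqrt{12841 + 5295}}{3} = - \frac{\sqrt{18136}}{3} = - \frac{2 \sqrt{4534}}{3} \approx -44.89$)
$\left(-9413 - I\right) + k{\left(65,0 \right)} = \left(-9413 - - \frac{2 \sqrt{4534}}{3}\right) + 2 \cdot 65 = \left(-9413 + \frac{2 \sqrt{4534}}{3}\right) + 130 = -9283 + \frac{2 \sqrt{4534}}{3}$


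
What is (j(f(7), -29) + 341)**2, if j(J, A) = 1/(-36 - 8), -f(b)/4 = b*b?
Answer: 225090009/1936 ≈ 1.1627e+5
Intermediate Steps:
f(b) = -4*b**2 (f(b) = -4*b*b = -4*b**2)
j(J, A) = -1/44 (j(J, A) = 1/(-44) = -1/44)
(j(f(7), -29) + 341)**2 = (-1/44 + 341)**2 = (15003/44)**2 = 225090009/1936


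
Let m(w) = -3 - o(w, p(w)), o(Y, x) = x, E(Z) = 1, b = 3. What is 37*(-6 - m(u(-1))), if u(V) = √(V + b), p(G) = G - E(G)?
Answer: -148 + 37*√2 ≈ -95.674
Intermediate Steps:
p(G) = -1 + G (p(G) = G - 1*1 = G - 1 = -1 + G)
u(V) = √(3 + V) (u(V) = √(V + 3) = √(3 + V))
m(w) = -2 - w (m(w) = -3 - (-1 + w) = -3 + (1 - w) = -2 - w)
37*(-6 - m(u(-1))) = 37*(-6 - (-2 - √(3 - 1))) = 37*(-6 - (-2 - √2)) = 37*(-6 + (2 + √2)) = 37*(-4 + √2) = -148 + 37*√2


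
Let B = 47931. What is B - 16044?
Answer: 31887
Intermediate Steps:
B - 16044 = 47931 - 16044 = 31887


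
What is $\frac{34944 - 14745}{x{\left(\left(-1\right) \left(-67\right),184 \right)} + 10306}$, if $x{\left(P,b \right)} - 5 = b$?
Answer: $\frac{20199}{10495} \approx 1.9246$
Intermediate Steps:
$x{\left(P,b \right)} = 5 + b$
$\frac{34944 - 14745}{x{\left(\left(-1\right) \left(-67\right),184 \right)} + 10306} = \frac{34944 - 14745}{\left(5 + 184\right) + 10306} = \frac{20199}{189 + 10306} = \frac{20199}{10495}$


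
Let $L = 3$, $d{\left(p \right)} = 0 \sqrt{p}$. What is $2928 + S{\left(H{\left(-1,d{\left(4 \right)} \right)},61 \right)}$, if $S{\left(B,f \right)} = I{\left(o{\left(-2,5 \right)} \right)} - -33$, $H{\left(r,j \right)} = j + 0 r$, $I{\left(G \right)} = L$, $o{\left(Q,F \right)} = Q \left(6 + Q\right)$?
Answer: $2964$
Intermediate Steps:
$d{\left(p \right)} = 0$
$I{\left(G \right)} = 3$
$H{\left(r,j \right)} = j$ ($H{\left(r,j \right)} = j + 0 = j$)
$S{\left(B,f \right)} = 36$ ($S{\left(B,f \right)} = 3 - -33 = 3 + 33 = 36$)
$2928 + S{\left(H{\left(-1,d{\left(4 \right)} \right)},61 \right)} = 2928 + 36 = 2964$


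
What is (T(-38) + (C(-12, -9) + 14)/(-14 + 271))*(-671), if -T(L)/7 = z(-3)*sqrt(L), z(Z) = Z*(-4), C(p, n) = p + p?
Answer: 6710/257 + 56364*I*sqrt(38) ≈ 26.109 + 3.4745e+5*I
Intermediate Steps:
C(p, n) = 2*p
z(Z) = -4*Z
T(L) = -84*sqrt(L) (T(L) = -7*(-4*(-3))*sqrt(L) = -84*sqrt(L))
(T(-38) + (C(-12, -9) + 14)/(-14 + 271))*(-671) = (-84*I*sqrt(38) + (2*(-12) + 14)/(-14 + 271))*(-671) = (-84*I*sqrt(38) + (-24 + 14)/257)*(-671) = (-84*I*sqrt(38) - 10*1/257)*(-671) = (-84*I*sqrt(38) - 10/257)*(-671) = (-10/257 - 84*I*sqrt(38))*(-671) = 6710/257 + 56364*I*sqrt(38)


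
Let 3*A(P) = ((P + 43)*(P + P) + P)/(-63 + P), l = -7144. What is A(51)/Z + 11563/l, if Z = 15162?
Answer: -111047/67868 ≈ -1.6362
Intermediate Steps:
A(P) = (P + 2*P*(43 + P))/(3*(-63 + P)) (A(P) = (((P + 43)*(P + P) + P)/(-63 + P))/3 = (((43 + P)*(2*P) + P)/(-63 + P))/3 = ((2*P*(43 + P) + P)/(-63 + P))/3 = ((P + 2*P*(43 + P))/(-63 + P))/3 = (P + 2*P*(43 + P))/(3*(-63 + P)))
A(51)/Z + 11563/l = ((⅓)*51*(87 + 2*51)/(-63 + 51))/15162 + 11563/(-7144) = ((⅓)*51*(87 + 102)/(-12))*(1/15162) + 11563*(-1/7144) = ((⅓)*51*(-1/12)*189)*(1/15162) - 11563/7144 = -1071/4*1/15162 - 11563/7144 = -51/2888 - 11563/7144 = -111047/67868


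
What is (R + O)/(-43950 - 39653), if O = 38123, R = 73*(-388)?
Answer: -9799/83603 ≈ -0.11721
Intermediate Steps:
R = -28324
(R + O)/(-43950 - 39653) = (-28324 + 38123)/(-43950 - 39653) = 9799/(-83603) = 9799*(-1/83603) = -9799/83603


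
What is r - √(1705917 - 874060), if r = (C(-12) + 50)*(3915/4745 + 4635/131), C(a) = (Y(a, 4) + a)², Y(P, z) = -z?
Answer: 1377363528/124319 - √831857 ≈ 10167.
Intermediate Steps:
C(a) = (-4 + a)² (C(a) = (-1*4 + a)² = (-4 + a)²)
r = 1377363528/124319 (r = ((-4 - 12)² + 50)*(3915/4745 + 4635/131) = ((-16)² + 50)*(3915*(1/4745) + 4635*(1/131)) = (256 + 50)*(783/949 + 4635/131) = 306*(4501188/124319) = 1377363528/124319 ≈ 11079.)
r - √(1705917 - 874060) = 1377363528/124319 - √(1705917 - 874060) = 1377363528/124319 - √831857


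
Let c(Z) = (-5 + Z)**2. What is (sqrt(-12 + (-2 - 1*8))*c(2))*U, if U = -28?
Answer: -252*I*sqrt(22) ≈ -1182.0*I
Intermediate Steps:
(sqrt(-12 + (-2 - 1*8))*c(2))*U = (sqrt(-12 + (-2 - 1*8))*(-5 + 2)**2)*(-28) = (sqrt(-12 + (-2 - 8))*(-3)**2)*(-28) = (sqrt(-12 - 10)*9)*(-28) = (sqrt(-22)*9)*(-28) = ((I*sqrt(22))*9)*(-28) = (9*I*sqrt(22))*(-28) = -252*I*sqrt(22)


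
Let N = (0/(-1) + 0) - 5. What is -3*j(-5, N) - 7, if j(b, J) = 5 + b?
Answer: -7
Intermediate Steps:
N = -5 (N = (0*(-1) + 0) - 5 = (0 + 0) - 5 = 0 - 5 = -5)
-3*j(-5, N) - 7 = -3*(5 - 5) - 7 = -3*0 - 7 = 0 - 7 = -7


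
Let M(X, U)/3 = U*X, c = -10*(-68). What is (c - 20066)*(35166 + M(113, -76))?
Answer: -182267172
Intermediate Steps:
c = 680
M(X, U) = 3*U*X (M(X, U) = 3*(U*X) = 3*U*X)
(c - 20066)*(35166 + M(113, -76)) = (680 - 20066)*(35166 + 3*(-76)*113) = -19386*(35166 - 25764) = -19386*9402 = -182267172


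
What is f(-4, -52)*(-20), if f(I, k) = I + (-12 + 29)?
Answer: -260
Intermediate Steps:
f(I, k) = 17 + I (f(I, k) = I + 17 = 17 + I)
f(-4, -52)*(-20) = (17 - 4)*(-20) = 13*(-20) = -260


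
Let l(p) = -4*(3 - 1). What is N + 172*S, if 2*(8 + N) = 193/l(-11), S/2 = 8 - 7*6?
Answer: -187457/16 ≈ -11716.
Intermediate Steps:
S = -68 (S = 2*(8 - 7*6) = 2*(8 - 42) = 2*(-34) = -68)
l(p) = -8 (l(p) = -4*2 = -8)
N = -321/16 (N = -8 + (193/(-8))/2 = -8 + (193*(-1/8))/2 = -8 + (1/2)*(-193/8) = -8 - 193/16 = -321/16 ≈ -20.063)
N + 172*S = -321/16 + 172*(-68) = -321/16 - 11696 = -187457/16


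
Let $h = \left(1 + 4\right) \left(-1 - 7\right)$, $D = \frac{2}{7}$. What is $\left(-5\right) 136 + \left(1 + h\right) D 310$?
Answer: $- \frac{28940}{7} \approx -4134.3$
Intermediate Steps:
$D = \frac{2}{7}$ ($D = 2 \cdot \frac{1}{7} = \frac{2}{7} \approx 0.28571$)
$h = -40$ ($h = 5 \left(-1 - 7\right) = 5 \left(-8\right) = -40$)
$\left(-5\right) 136 + \left(1 + h\right) D 310 = \left(-5\right) 136 + \left(1 - 40\right) \frac{2}{7} \cdot 310 = -680 + \left(-39\right) \frac{2}{7} \cdot 310 = -680 - \frac{24180}{7} = - \frac{28940}{7}$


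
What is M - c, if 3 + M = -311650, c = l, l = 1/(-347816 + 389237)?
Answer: -12908978914/41421 ≈ -3.1165e+5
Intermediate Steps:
l = 1/41421 ≈ 2.4142e-5
c = 1/41421 ≈ 2.4142e-5
M = -311653 (M = -3 - 311650 = -311653)
M - c = -311653 - 1*1/41421 = -311653 - 1/41421 = -12908978914/41421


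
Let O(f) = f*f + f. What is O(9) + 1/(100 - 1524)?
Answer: 128159/1424 ≈ 89.999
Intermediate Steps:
O(f) = f + f² (O(f) = f² + f = f + f²)
O(9) + 1/(100 - 1524) = 9*(1 + 9) + 1/(100 - 1524) = 9*10 + 1/(-1424) = 90 - 1/1424 = 128159/1424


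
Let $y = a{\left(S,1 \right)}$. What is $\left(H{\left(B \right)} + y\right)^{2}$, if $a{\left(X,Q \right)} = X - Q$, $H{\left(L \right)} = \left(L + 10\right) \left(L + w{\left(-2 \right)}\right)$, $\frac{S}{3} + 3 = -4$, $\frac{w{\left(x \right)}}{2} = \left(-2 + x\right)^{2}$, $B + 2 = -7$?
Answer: $1$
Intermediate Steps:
$B = -9$ ($B = -2 - 7 = -9$)
$w{\left(x \right)} = 2 \left(-2 + x\right)^{2}$
$S = -21$ ($S = -9 + 3 \left(-4\right) = -9 - 12 = -21$)
$H{\left(L \right)} = \left(10 + L\right) \left(32 + L\right)$ ($H{\left(L \right)} = \left(L + 10\right) \left(L + 2 \left(-2 - 2\right)^{2}\right) = \left(10 + L\right) \left(L + 2 \left(-4\right)^{2}\right) = \left(10 + L\right) \left(L + 2 \cdot 16\right) = \left(10 + L\right) \left(L + 32\right) = \left(10 + L\right) \left(32 + L\right)$)
$y = -22$ ($y = -21 - 1 = -22$)
$\left(H{\left(B \right)} + y\right)^{2} = \left(\left(320 + \left(-9\right)^{2} + 42 \left(-9\right)\right) - 22\right)^{2} = \left(\left(320 + 81 - 378\right) - 22\right)^{2} = \left(23 - 22\right)^{2} = 1^{2} = 1$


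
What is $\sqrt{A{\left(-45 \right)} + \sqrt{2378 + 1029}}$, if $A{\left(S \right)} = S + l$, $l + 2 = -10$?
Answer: $\sqrt{-57 + \sqrt{3407}} \approx 1.1703$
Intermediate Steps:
$l = -12$ ($l = -2 - 10 = -12$)
$A{\left(S \right)} = -12 + S$ ($A{\left(S \right)} = S - 12 = -12 + S$)
$\sqrt{A{\left(-45 \right)} + \sqrt{2378 + 1029}} = \sqrt{\left(-12 - 45\right) + \sqrt{2378 + 1029}} = \sqrt{-57 + \sqrt{3407}}$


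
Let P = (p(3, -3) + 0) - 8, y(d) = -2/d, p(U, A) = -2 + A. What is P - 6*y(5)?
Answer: -53/5 ≈ -10.600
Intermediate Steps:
P = -13 (P = ((-2 - 3) + 0) - 8 = (-5 + 0) - 8 = -5 - 8 = -13)
P - 6*y(5) = -13 - (-12)/5 = -13 - 6*(-⅖) = -13 + 12/5 = -53/5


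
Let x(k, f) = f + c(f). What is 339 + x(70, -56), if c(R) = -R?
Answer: 339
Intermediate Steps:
x(k, f) = 0 (x(k, f) = f - f = 0)
339 + x(70, -56) = 339 + 0 = 339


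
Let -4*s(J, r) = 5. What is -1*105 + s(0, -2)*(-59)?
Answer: -125/4 ≈ -31.250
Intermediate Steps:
s(J, r) = -5/4 (s(J, r) = -¼*5 = -5/4)
-1*105 + s(0, -2)*(-59) = -1*105 - 5/4*(-59) = -105 + 295/4 = -125/4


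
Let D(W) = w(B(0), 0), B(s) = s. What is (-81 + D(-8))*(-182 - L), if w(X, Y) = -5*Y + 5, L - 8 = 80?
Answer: 20520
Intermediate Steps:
L = 88 (L = 8 + 80 = 88)
w(X, Y) = 5 - 5*Y
D(W) = 5 (D(W) = 5 - 5*0 = 5 + 0 = 5)
(-81 + D(-8))*(-182 - L) = (-81 + 5)*(-182 - 1*88) = -76*(-182 - 88) = -76*(-270) = 20520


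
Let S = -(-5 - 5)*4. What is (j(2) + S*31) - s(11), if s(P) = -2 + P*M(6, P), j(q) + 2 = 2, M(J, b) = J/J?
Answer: 1231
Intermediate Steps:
M(J, b) = 1
j(q) = 0 (j(q) = -2 + 2 = 0)
s(P) = -2 + P (s(P) = -2 + P*1 = -2 + P)
S = 40 (S = -(-10)*4 = -1*(-40) = 40)
(j(2) + S*31) - s(11) = (0 + 40*31) - (-2 + 11) = (0 + 1240) - 1*9 = 1240 - 9 = 1231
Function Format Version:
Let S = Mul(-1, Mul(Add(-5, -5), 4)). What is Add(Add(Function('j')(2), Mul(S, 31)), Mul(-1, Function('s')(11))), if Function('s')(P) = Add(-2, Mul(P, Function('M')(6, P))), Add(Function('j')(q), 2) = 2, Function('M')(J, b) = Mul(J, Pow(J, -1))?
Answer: 1231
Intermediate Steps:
Function('M')(J, b) = 1
Function('j')(q) = 0 (Function('j')(q) = Add(-2, 2) = 0)
Function('s')(P) = Add(-2, P) (Function('s')(P) = Add(-2, Mul(P, 1)) = Add(-2, P))
S = 40 (S = Mul(-1, Mul(-10, 4)) = Mul(-1, -40) = 40)
Add(Add(Function('j')(2), Mul(S, 31)), Mul(-1, Function('s')(11))) = Add(Add(0, Mul(40, 31)), Mul(-1, Add(-2, 11))) = Add(Add(0, 1240), Mul(-1, 9)) = Add(1240, -9) = 1231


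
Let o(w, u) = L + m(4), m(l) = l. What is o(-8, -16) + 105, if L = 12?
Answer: 121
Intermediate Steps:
o(w, u) = 16 (o(w, u) = 12 + 4 = 16)
o(-8, -16) + 105 = 16 + 105 = 121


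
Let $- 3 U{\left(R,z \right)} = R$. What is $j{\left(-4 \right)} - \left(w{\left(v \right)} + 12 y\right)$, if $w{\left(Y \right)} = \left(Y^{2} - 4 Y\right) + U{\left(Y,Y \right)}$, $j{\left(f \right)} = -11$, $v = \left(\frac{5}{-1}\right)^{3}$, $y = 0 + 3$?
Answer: $- \frac{48641}{3} \approx -16214.0$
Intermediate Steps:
$y = 3$
$v = -125$ ($v = \left(5 \left(-1\right)\right)^{3} = \left(-5\right)^{3} = -125$)
$U{\left(R,z \right)} = - \frac{R}{3}$
$w{\left(Y \right)} = Y^{2} - \frac{13 Y}{3}$ ($w{\left(Y \right)} = \left(Y^{2} - 4 Y\right) - \frac{Y}{3} = Y^{2} - \frac{13 Y}{3}$)
$j{\left(-4 \right)} - \left(w{\left(v \right)} + 12 y\right) = -11 - \left(\frac{1}{3} \left(-125\right) \left(-13 + 3 \left(-125\right)\right) + 12 \cdot 3\right) = -11 - \left(\frac{1}{3} \left(-125\right) \left(-13 - 375\right) + 36\right) = -11 - \left(\frac{1}{3} \left(-125\right) \left(-388\right) + 36\right) = -11 - \left(\frac{48500}{3} + 36\right) = -11 - \frac{48608}{3} = - \frac{48641}{3}$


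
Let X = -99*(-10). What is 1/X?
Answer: 1/990 ≈ 0.0010101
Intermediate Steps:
X = 990
1/X = 1/990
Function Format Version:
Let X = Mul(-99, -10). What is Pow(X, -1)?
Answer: Rational(1, 990) ≈ 0.0010101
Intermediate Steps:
X = 990
Pow(X, -1) = Pow(990, -1) = Rational(1, 990)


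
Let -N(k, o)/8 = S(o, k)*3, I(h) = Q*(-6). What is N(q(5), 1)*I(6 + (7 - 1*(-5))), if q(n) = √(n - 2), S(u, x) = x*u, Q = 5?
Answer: 720*√3 ≈ 1247.1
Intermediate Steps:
S(u, x) = u*x
I(h) = -30 (I(h) = 5*(-6) = -30)
q(n) = √(-2 + n)
N(k, o) = -24*k*o (N(k, o) = -8*o*k*3 = -8*k*o*3 = -24*k*o)
N(q(5), 1)*I(6 + (7 - 1*(-5))) = -24*√(-2 + 5)*1*(-30) = -24*√3*1*(-30) = -24*√3*(-30) = 720*√3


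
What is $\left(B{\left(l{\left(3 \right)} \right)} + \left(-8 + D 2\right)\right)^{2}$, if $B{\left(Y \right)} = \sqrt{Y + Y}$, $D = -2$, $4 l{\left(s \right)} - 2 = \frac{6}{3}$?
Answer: $\left(12 - \sqrt{2}\right)^{2} \approx 112.06$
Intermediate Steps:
$l{\left(s \right)} = 1$ ($l{\left(s \right)} = \frac{1}{2} + \frac{6 \cdot \frac{1}{3}}{4} = \frac{1}{2} + \frac{1}{4} \cdot 2 = \frac{1}{2} + \frac{1}{2} = 1$)
$B{\left(Y \right)} = \sqrt{2} \sqrt{Y}$ ($B{\left(Y \right)} = \sqrt{2 Y} = \sqrt{2} \sqrt{Y}$)
$\left(B{\left(l{\left(3 \right)} \right)} + \left(-8 + D 2\right)\right)^{2} = \left(\sqrt{2} \sqrt{1} - 12\right)^{2} = \left(\sqrt{2} \cdot 1 - 12\right)^{2} = \left(\sqrt{2} - 12\right)^{2} = \left(-12 + \sqrt{2}\right)^{2}$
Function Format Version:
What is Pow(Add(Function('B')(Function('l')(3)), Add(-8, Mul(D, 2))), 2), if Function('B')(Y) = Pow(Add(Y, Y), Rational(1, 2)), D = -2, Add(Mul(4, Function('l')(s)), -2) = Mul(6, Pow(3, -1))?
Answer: Pow(Add(12, Mul(-1, Pow(2, Rational(1, 2)))), 2) ≈ 112.06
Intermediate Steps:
Function('l')(s) = 1 (Function('l')(s) = Add(Rational(1, 2), Mul(Rational(1, 4), Mul(6, Pow(3, -1)))) = Add(Rational(1, 2), Mul(Rational(1, 4), Mul(6, Rational(1, 3)))) = Add(Rational(1, 2), Mul(Rational(1, 4), 2)) = Add(Rational(1, 2), Rational(1, 2)) = 1)
Function('B')(Y) = Mul(Pow(2, Rational(1, 2)), Pow(Y, Rational(1, 2))) (Function('B')(Y) = Pow(Mul(2, Y), Rational(1, 2)) = Mul(Pow(2, Rational(1, 2)), Pow(Y, Rational(1, 2))))
Pow(Add(Function('B')(Function('l')(3)), Add(-8, Mul(D, 2))), 2) = Pow(Add(Mul(Pow(2, Rational(1, 2)), Pow(1, Rational(1, 2))), Add(-8, Mul(-2, 2))), 2) = Pow(Add(Mul(Pow(2, Rational(1, 2)), 1), Add(-8, -4)), 2) = Pow(Add(Pow(2, Rational(1, 2)), -12), 2) = Pow(Add(-12, Pow(2, Rational(1, 2))), 2)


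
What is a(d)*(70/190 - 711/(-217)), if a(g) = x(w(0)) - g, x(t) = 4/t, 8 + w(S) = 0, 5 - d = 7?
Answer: 22542/4123 ≈ 5.4674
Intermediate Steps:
d = -2 (d = 5 - 1*7 = 5 - 7 = -2)
w(S) = -8 (w(S) = -8 + 0 = -8)
a(g) = -1/2 - g (a(g) = 4/(-8) - g = 4*(-1/8) - g = -1/2 - g)
a(d)*(70/190 - 711/(-217)) = (-1/2 - 1*(-2))*(70/190 - 711/(-217)) = (-1/2 + 2)*(70*(1/190) - 711*(-1/217)) = 3*(7/19 + 711/217)/2 = (3/2)*(15028/4123) = 22542/4123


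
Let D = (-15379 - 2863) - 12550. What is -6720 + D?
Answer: -37512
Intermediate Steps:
D = -30792 (D = -18242 - 12550 = -30792)
-6720 + D = -6720 - 30792 = -37512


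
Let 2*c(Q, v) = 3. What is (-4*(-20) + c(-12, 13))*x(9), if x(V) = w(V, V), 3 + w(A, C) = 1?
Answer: -163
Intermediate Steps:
c(Q, v) = 3/2 (c(Q, v) = (1/2)*3 = 3/2)
w(A, C) = -2 (w(A, C) = -3 + 1 = -2)
x(V) = -2
(-4*(-20) + c(-12, 13))*x(9) = (-4*(-20) + 3/2)*(-2) = (80 + 3/2)*(-2) = (163/2)*(-2) = -163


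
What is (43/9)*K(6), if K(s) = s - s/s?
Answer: 215/9 ≈ 23.889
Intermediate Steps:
K(s) = -1 + s (K(s) = s - 1*1 = s - 1 = -1 + s)
(43/9)*K(6) = (43/9)*(-1 + 6) = (43*(1/9))*5 = (43/9)*5 = 215/9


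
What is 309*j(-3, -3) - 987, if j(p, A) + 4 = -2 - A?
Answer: -1914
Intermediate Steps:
j(p, A) = -6 - A (j(p, A) = -4 + (-2 - A) = -6 - A)
309*j(-3, -3) - 987 = 309*(-6 - 1*(-3)) - 987 = 309*(-6 + 3) - 987 = 309*(-3) - 987 = -927 - 987 = -1914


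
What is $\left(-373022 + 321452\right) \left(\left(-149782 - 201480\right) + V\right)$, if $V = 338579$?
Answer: $654062310$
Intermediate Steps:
$\left(-373022 + 321452\right) \left(\left(-149782 - 201480\right) + V\right) = \left(-373022 + 321452\right) \left(\left(-149782 - 201480\right) + 338579\right) = - 51570 \left(\left(-149782 - 201480\right) + 338579\right) = - 51570 \left(-351262 + 338579\right) = \left(-51570\right) \left(-12683\right) = 654062310$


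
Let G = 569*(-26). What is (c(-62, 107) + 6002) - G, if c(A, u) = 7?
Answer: 20803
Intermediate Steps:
G = -14794
(c(-62, 107) + 6002) - G = (7 + 6002) - 1*(-14794) = 6009 + 14794 = 20803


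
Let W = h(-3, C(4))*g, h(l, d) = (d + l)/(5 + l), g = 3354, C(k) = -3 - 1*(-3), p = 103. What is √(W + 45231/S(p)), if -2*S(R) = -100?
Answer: I*√412638/10 ≈ 64.237*I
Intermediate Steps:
C(k) = 0 (C(k) = -3 + 3 = 0)
S(R) = 50 (S(R) = -½*(-100) = 50)
h(l, d) = (d + l)/(5 + l)
W = -5031 (W = ((0 - 3)/(5 - 3))*3354 = (-3/2)*3354 = ((½)*(-3))*3354 = -3/2*3354 = -5031)
√(W + 45231/S(p)) = √(-5031 + 45231/50) = √(-206319/50) = I*√412638/10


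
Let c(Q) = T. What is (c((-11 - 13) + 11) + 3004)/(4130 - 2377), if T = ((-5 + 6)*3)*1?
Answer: 3007/1753 ≈ 1.7153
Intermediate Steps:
T = 3 (T = (1*3)*1 = 3*1 = 3)
c(Q) = 3
(c((-11 - 13) + 11) + 3004)/(4130 - 2377) = (3 + 3004)/(4130 - 2377) = 3007/1753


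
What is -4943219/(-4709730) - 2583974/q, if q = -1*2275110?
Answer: 780539561537/357171794010 ≈ 2.1853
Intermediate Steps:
q = -2275110
-4943219/(-4709730) - 2583974/q = -4943219/(-4709730) - 2583974/(-2275110) = -4943219*(-1/4709730) - 2583974*(-1/2275110) = 4943219/4709730 + 1291987/1137555 = 780539561537/357171794010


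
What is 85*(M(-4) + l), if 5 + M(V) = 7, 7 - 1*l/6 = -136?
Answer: 73100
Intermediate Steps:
l = 858 (l = 42 - 6*(-136) = 42 + 816 = 858)
M(V) = 2 (M(V) = -5 + 7 = 2)
85*(M(-4) + l) = 85*(2 + 858) = 85*860 = 73100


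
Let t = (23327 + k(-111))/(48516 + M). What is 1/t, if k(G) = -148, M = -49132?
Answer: -616/23179 ≈ -0.026576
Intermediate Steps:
t = -23179/616 (t = (23327 - 148)/(48516 - 49132) = 23179/(-616) = 23179*(-1/616) = -23179/616 ≈ -37.628)
1/t = 1/(-23179/616) = -616/23179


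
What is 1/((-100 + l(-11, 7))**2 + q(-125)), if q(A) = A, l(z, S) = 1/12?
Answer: 144/1419601 ≈ 0.00010144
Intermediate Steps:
l(z, S) = 1/12
1/((-100 + l(-11, 7))**2 + q(-125)) = 1/((-100 + 1/12)**2 - 125) = 1/((-1199/12)**2 - 125) = 1/(1437601/144 - 125) = 1/(1419601/144) = 144/1419601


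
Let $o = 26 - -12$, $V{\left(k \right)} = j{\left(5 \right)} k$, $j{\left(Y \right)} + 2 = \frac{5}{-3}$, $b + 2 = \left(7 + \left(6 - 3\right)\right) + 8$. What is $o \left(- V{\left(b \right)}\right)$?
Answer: $\frac{6688}{3} \approx 2229.3$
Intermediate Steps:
$b = 16$ ($b = -2 + \left(\left(7 + \left(6 - 3\right)\right) + 8\right) = -2 + \left(\left(7 + 3\right) + 8\right) = -2 + \left(10 + 8\right) = -2 + 18 = 16$)
$j{\left(Y \right)} = - \frac{11}{3}$ ($j{\left(Y \right)} = -2 + \frac{5}{-3} = -2 + 5 \left(- \frac{1}{3}\right) = -2 - \frac{5}{3} = - \frac{11}{3}$)
$V{\left(k \right)} = - \frac{11 k}{3}$
$o = 38$ ($o = 26 + 12 = 38$)
$o \left(- V{\left(b \right)}\right) = 38 \left(- \frac{\left(-11\right) 16}{3}\right) = 38 \left(\left(-1\right) \left(- \frac{176}{3}\right)\right) = 38 \cdot \frac{176}{3} = \frac{6688}{3}$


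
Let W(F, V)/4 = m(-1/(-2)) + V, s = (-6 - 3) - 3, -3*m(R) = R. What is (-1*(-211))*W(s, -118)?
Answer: -299198/3 ≈ -99733.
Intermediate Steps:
m(R) = -R/3
s = -12 (s = -9 - 3 = -12)
W(F, V) = -2/3 + 4*V (W(F, V) = 4*(-(-1)/(3*(-2)) + V) = 4*(-(-1)*(-1)/(3*2) + V) = 4*(-1/3*1/2 + V) = 4*(-1/6 + V) = -2/3 + 4*V)
(-1*(-211))*W(s, -118) = (-1*(-211))*(-2/3 + 4*(-118)) = 211*(-2/3 - 472) = 211*(-1418/3) = -299198/3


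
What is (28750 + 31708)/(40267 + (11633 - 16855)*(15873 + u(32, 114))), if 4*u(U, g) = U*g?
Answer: -60458/87611003 ≈ -0.00069007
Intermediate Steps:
u(U, g) = U*g/4 (u(U, g) = (U*g)/4 = U*g/4)
(28750 + 31708)/(40267 + (11633 - 16855)*(15873 + u(32, 114))) = (28750 + 31708)/(40267 + (11633 - 16855)*(15873 + (¼)*32*114)) = 60458/(40267 - 5222*(15873 + 912)) = 60458/(40267 - 5222*16785) = 60458/(40267 - 87651270) = 60458/(-87611003) = 60458*(-1/87611003) = -60458/87611003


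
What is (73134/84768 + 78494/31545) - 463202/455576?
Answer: 1911099681629/818691675120 ≈ 2.3343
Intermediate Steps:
(73134/84768 + 78494/31545) - 463202/455576 = (73134*(1/84768) + 78494*(1/31545)) - 463202/455576 = (12189/14128 + 78494/31545) - 1*7471/7348 = 1493465237/445667760 - 7471/7348 = 1911099681629/818691675120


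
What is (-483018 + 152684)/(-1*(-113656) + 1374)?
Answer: -165167/57515 ≈ -2.8717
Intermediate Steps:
(-483018 + 152684)/(-1*(-113656) + 1374) = -330334/(113656 + 1374) = -330334/115030 = -330334*1/115030 = -165167/57515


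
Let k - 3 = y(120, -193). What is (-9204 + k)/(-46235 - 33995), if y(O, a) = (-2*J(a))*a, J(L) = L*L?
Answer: -14368913/80230 ≈ -179.10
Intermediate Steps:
J(L) = L²
y(O, a) = -2*a³ (y(O, a) = (-2*a²)*a = -2*a³)
k = 14378117 (k = 3 - 2*(-193)³ = 3 - 2*(-7189057) = 3 + 14378114 = 14378117)
(-9204 + k)/(-46235 - 33995) = (-9204 + 14378117)/(-46235 - 33995) = 14368913/(-80230) = 14368913*(-1/80230) = -14368913/80230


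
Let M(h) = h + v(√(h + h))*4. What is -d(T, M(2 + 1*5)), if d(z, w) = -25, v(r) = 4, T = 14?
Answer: 25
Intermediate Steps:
M(h) = 16 + h (M(h) = h + 4*4 = h + 16 = 16 + h)
-d(T, M(2 + 1*5)) = -1*(-25) = 25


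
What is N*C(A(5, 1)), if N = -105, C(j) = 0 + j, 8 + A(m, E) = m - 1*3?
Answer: 630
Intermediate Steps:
A(m, E) = -11 + m (A(m, E) = -8 + (m - 1*3) = -8 + (m - 3) = -8 + (-3 + m) = -11 + m)
C(j) = j
N*C(A(5, 1)) = -105*(-11 + 5) = -105*(-6) = 630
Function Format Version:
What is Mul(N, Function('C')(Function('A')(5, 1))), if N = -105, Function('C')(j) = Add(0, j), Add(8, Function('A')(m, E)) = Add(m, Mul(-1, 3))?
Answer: 630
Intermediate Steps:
Function('A')(m, E) = Add(-11, m) (Function('A')(m, E) = Add(-8, Add(m, Mul(-1, 3))) = Add(-8, Add(m, -3)) = Add(-8, Add(-3, m)) = Add(-11, m))
Function('C')(j) = j
Mul(N, Function('C')(Function('A')(5, 1))) = Mul(-105, Add(-11, 5)) = Mul(-105, -6) = 630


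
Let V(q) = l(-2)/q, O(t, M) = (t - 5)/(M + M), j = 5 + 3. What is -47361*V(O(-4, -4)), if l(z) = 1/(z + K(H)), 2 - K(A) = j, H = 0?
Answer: 15787/3 ≈ 5262.3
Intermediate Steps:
j = 8
K(A) = -6 (K(A) = 2 - 1*8 = 2 - 8 = -6)
O(t, M) = (-5 + t)/(2*M) (O(t, M) = (-5 + t)/((2*M)) = (-5 + t)*(1/(2*M)) = (-5 + t)/(2*M))
l(z) = 1/(-6 + z) (l(z) = 1/(z - 6) = 1/(-6 + z))
V(q) = -1/(8*q) (V(q) = 1/((-6 - 2)*q) = 1/((-8)*q) = -1/(8*q))
-47361*V(O(-4, -4)) = -(-47361)/(8*((1/2)*(-5 - 4)/(-4))) = -(-47361)/(8*((1/2)*(-1/4)*(-9))) = -(-47361)/(8*9/8) = -(-47361)*8/(8*9) = -47361*(-1/9) = 15787/3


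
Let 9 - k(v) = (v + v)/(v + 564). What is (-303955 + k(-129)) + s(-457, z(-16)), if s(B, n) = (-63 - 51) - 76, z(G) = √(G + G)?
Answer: -44099634/145 ≈ -3.0414e+5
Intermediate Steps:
z(G) = √2*√G (z(G) = √(2*G) = √2*√G)
k(v) = 9 - 2*v/(564 + v) (k(v) = 9 - (v + v)/(v + 564) = 9 - 2*v/(564 + v))
s(B, n) = -190 (s(B, n) = -114 - 76 = -190)
(-303955 + k(-129)) + s(-457, z(-16)) = (-303955 + (5076 + 7*(-129))/(564 - 129)) - 190 = (-303955 + (5076 - 903)/435) - 190 = (-303955 + (1/435)*4173) - 190 = (-303955 + 1391/145) - 190 = -44072084/145 - 190 = -44099634/145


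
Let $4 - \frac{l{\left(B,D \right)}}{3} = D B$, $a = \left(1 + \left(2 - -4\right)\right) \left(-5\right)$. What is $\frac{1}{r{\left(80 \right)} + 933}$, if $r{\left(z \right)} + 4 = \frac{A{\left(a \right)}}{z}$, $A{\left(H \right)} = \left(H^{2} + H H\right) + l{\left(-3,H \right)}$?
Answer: $\frac{80}{76467} \approx 0.0010462$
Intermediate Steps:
$a = -35$ ($a = \left(1 + \left(2 + 4\right)\right) \left(-5\right) = \left(1 + 6\right) \left(-5\right) = 7 \left(-5\right) = -35$)
$l{\left(B,D \right)} = 12 - 3 B D$ ($l{\left(B,D \right)} = 12 - 3 D B = 12 - 3 B D$)
$A{\left(H \right)} = 12 + 2 H^{2} + 9 H$ ($A{\left(H \right)} = \left(H^{2} + H H\right) + \left(12 - - 9 H\right) = \left(H^{2} + H^{2}\right) + \left(12 + 9 H\right) = 2 H^{2} + \left(12 + 9 H\right) = 12 + 2 H^{2} + 9 H$)
$r{\left(z \right)} = -4 + \frac{2147}{z}$ ($r{\left(z \right)} = -4 + \frac{12 + 2 \left(-35\right)^{2} + 9 \left(-35\right)}{z} = -4 + \frac{12 + 2 \cdot 1225 - 315}{z} = -4 + \frac{12 + 2450 - 315}{z} = -4 + \frac{2147}{z}$)
$\frac{1}{r{\left(80 \right)} + 933} = \frac{1}{\left(-4 + \frac{2147}{80}\right) + 933} = \frac{1}{\frac{1827}{80} + 933} = \frac{1}{\frac{76467}{80}} = \frac{80}{76467}$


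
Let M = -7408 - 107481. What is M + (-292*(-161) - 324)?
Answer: -68201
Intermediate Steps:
M = -114889
M + (-292*(-161) - 324) = -114889 + (-292*(-161) - 324) = -114889 + (47012 - 324) = -114889 + 46688 = -68201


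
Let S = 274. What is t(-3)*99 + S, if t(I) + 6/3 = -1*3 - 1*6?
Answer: -815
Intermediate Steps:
t(I) = -11 (t(I) = -2 + (-1*3 - 1*6) = -2 + (-3 - 6) = -2 - 9 = -11)
t(-3)*99 + S = -11*99 + 274 = -1089 + 274 = -815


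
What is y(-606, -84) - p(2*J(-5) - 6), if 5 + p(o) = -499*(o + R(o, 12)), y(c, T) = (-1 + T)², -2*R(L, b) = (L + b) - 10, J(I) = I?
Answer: 2739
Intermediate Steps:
R(L, b) = 5 - L/2 - b/2 (R(L, b) = -((L + b) - 10)/2 = -(-10 + L + b)/2 = 5 - L/2 - b/2)
p(o) = 494 - 499*o/2 (p(o) = -5 - 499*(o + (5 - o/2 - ½*12)) = -5 - 499*(o + (5 - o/2 - 6)) = -5 - 499*(o + (-1 - o/2)) = -5 - 499*(-1 + o/2) = -5 + (499 - 499*o/2) = 494 - 499*o/2)
y(-606, -84) - p(2*J(-5) - 6) = (-1 - 84)² - (494 - 499*(2*(-5) - 6)/2) = (-85)² - (494 - 499*(-10 - 6)/2) = 7225 - (494 - 499/2*(-16)) = 7225 - (494 + 3992) = 7225 - 1*4486 = 7225 - 4486 = 2739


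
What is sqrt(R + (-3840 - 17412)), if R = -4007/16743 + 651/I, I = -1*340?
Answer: I*sqrt(172190116883857515)/2846310 ≈ 145.79*I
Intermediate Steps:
I = -340
R = -12262073/5692620 (R = -4007/16743 + 651/(-340) = -4007*1/16743 + 651*(-1/340) = -4007/16743 - 651/340 = -12262073/5692620 ≈ -2.1540)
sqrt(R + (-3840 - 17412)) = sqrt(-12262073/5692620 + (-3840 - 17412)) = sqrt(-12262073/5692620 - 21252) = sqrt(-120991822313/5692620) = I*sqrt(172190116883857515)/2846310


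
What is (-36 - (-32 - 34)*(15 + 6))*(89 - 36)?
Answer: 71550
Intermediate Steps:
(-36 - (-32 - 34)*(15 + 6))*(89 - 36) = (-36 - (-66)*21)*53 = (-36 - 1*(-1386))*53 = (-36 + 1386)*53 = 1350*53 = 71550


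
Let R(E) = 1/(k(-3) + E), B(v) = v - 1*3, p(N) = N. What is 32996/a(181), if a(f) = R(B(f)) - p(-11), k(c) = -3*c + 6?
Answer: 1592057/531 ≈ 2998.2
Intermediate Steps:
k(c) = 6 - 3*c
B(v) = -3 + v (B(v) = v - 3 = -3 + v)
R(E) = 1/(15 + E) (R(E) = 1/((6 - 3*(-3)) + E) = 1/((6 + 9) + E) = 1/(15 + E))
a(f) = 11 + 1/(12 + f) (a(f) = 1/(15 + (-3 + f)) - 1*(-11) = 1/(12 + f) + 11 = 11 + 1/(12 + f))
32996/a(181) = 32996/(((133 + 11*181)/(12 + 181))) = 32996/(((133 + 1991)/193)) = 32996/(((1/193)*2124)) = 32996/(2124/193) = 32996*(193/2124) = 1592057/531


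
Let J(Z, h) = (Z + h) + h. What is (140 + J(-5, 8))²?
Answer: 22801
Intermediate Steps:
J(Z, h) = Z + 2*h
(140 + J(-5, 8))² = (140 + (-5 + 2*8))² = (140 + (-5 + 16))² = (140 + 11)² = 151² = 22801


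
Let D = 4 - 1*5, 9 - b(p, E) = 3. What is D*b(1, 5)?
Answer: -6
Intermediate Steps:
b(p, E) = 6 (b(p, E) = 9 - 1*3 = 9 - 3 = 6)
D = -1 (D = 4 - 5 = -1)
D*b(1, 5) = -1*6 = -6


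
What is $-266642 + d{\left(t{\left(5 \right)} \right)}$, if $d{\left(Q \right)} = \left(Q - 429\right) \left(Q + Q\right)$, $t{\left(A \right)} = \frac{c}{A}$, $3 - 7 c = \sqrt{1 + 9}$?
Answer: $- \frac{326726502}{1225} + \frac{30018 \sqrt{10}}{1225} \approx -2.6664 \cdot 10^{5}$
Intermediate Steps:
$c = \frac{3}{7} - \frac{\sqrt{10}}{7}$ ($c = \frac{3}{7} - \frac{\sqrt{1 + 9}}{7} = \frac{3}{7} - \frac{\sqrt{10}}{7} \approx -0.023183$)
$t{\left(A \right)} = \frac{\frac{3}{7} - \frac{\sqrt{10}}{7}}{A}$
$d{\left(Q \right)} = 2 Q \left(-429 + Q\right)$ ($d{\left(Q \right)} = \left(-429 + Q\right) 2 Q = 2 Q \left(-429 + Q\right)$)
$-266642 + d{\left(t{\left(5 \right)} \right)} = -266642 + 2 \frac{3 - \sqrt{10}}{7 \cdot 5} \left(-429 + \frac{3 - \sqrt{10}}{7 \cdot 5}\right) = -266642 + 2 \cdot \frac{1}{7} \cdot \frac{1}{5} \left(3 - \sqrt{10}\right) \left(-429 + \frac{1}{7} \cdot \frac{1}{5} \left(3 - \sqrt{10}\right)\right) = -266642 + 2 \left(\frac{3}{35} - \frac{\sqrt{10}}{35}\right) \left(-429 + \left(\frac{3}{35} - \frac{\sqrt{10}}{35}\right)\right) = -266642 + 2 \left(\frac{3}{35} - \frac{\sqrt{10}}{35}\right) \left(- \frac{15012}{35} - \frac{\sqrt{10}}{35}\right) = -266642 + 2 \left(- \frac{15012}{35} - \frac{\sqrt{10}}{35}\right) \left(\frac{3}{35} - \frac{\sqrt{10}}{35}\right)$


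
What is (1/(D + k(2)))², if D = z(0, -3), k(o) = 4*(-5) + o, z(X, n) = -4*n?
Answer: 1/36 ≈ 0.027778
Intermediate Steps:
k(o) = -20 + o
D = 12 (D = -4*(-3) = 12)
(1/(D + k(2)))² = (1/(12 + (-20 + 2)))² = (1/(12 - 18))² = (1/(-6))² = (-⅙)² = 1/36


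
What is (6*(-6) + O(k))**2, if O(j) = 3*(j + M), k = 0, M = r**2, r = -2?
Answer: 576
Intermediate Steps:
M = 4 (M = (-2)**2 = 4)
O(j) = 12 + 3*j (O(j) = 3*(j + 4) = 3*(4 + j) = 12 + 3*j)
(6*(-6) + O(k))**2 = (6*(-6) + (12 + 3*0))**2 = (-36 + (12 + 0))**2 = (-36 + 12)**2 = (-24)**2 = 576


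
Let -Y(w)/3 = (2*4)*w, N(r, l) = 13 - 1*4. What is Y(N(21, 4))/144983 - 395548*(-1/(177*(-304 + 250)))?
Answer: -28674900106/692873757 ≈ -41.385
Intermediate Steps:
N(r, l) = 9 (N(r, l) = 13 - 4 = 9)
Y(w) = -24*w (Y(w) = -3*2*4*w = -24*w)
Y(N(21, 4))/144983 - 395548*(-1/(177*(-304 + 250))) = -24*9/144983 - 395548*(-1/(177*(-304 + 250))) = -216*1/144983 - 395548/((-54*(-177))) = -216/144983 - 395548/9558 = -216/144983 - 395548*1/9558 = -216/144983 - 197774/4779 = -28674900106/692873757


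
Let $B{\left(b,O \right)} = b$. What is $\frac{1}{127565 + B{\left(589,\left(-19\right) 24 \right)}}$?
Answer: $\frac{1}{128154} \approx 7.8031 \cdot 10^{-6}$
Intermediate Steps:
$\frac{1}{127565 + B{\left(589,\left(-19\right) 24 \right)}} = \frac{1}{127565 + 589} = \frac{1}{128154}$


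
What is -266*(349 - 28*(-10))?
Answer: -167314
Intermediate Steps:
-266*(349 - 28*(-10)) = -266*(349 + 280) = -266*629 = -167314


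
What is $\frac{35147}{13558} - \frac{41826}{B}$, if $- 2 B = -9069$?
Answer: $- \frac{271801891}{40985834} \approx -6.6316$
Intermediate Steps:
$B = \frac{9069}{2}$ ($B = \left(- \frac{1}{2}\right) \left(-9069\right) = \frac{9069}{2} \approx 4534.5$)
$\frac{35147}{13558} - \frac{41826}{B} = \frac{35147}{13558} - \frac{41826}{\frac{9069}{2}} = 35147 \cdot \frac{1}{13558} - \frac{27884}{3023} = \frac{35147}{13558} - \frac{27884}{3023} = - \frac{271801891}{40985834}$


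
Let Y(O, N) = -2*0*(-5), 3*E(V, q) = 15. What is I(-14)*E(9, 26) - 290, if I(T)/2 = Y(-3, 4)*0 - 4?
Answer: -330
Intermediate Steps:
E(V, q) = 5 (E(V, q) = (1/3)*15 = 5)
Y(O, N) = 0 (Y(O, N) = 0*(-5) = 0)
I(T) = -8 (I(T) = 2*(0*0 - 4) = 2*(0 - 4) = 2*(-4) = -8)
I(-14)*E(9, 26) - 290 = -8*5 - 290 = -40 - 290 = -330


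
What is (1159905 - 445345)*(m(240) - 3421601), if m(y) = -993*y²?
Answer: -43315484618560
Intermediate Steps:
(1159905 - 445345)*(m(240) - 3421601) = (1159905 - 445345)*(-993*240² - 3421601) = 714560*(-993*57600 - 3421601) = 714560*(-57196800 - 3421601) = 714560*(-60618401) = -43315484618560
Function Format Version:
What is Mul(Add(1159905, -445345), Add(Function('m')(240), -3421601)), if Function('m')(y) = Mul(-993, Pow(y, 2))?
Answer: -43315484618560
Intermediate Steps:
Mul(Add(1159905, -445345), Add(Function('m')(240), -3421601)) = Mul(Add(1159905, -445345), Add(Mul(-993, Pow(240, 2)), -3421601)) = Mul(714560, Add(Mul(-993, 57600), -3421601)) = Mul(714560, Add(-57196800, -3421601)) = Mul(714560, -60618401) = -43315484618560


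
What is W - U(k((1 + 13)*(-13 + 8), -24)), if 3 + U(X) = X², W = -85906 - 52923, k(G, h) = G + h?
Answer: -147662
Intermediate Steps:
W = -138829
U(X) = -3 + X²
W - U(k((1 + 13)*(-13 + 8), -24)) = -138829 - (-3 + ((1 + 13)*(-13 + 8) - 24)²) = -138829 - (-3 + (14*(-5) - 24)²) = -138829 - (-3 + (-70 - 24)²) = -138829 - (-3 + (-94)²) = -138829 - (-3 + 8836) = -138829 - 1*8833 = -138829 - 8833 = -147662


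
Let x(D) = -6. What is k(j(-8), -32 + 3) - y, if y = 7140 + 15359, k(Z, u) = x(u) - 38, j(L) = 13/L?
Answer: -22543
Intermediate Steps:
k(Z, u) = -44 (k(Z, u) = -6 - 38 = -44)
y = 22499
k(j(-8), -32 + 3) - y = -44 - 1*22499 = -44 - 22499 = -22543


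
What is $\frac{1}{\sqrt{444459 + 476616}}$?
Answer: $\frac{\sqrt{36843}}{184215} \approx 0.001042$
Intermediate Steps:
$\frac{1}{\sqrt{444459 + 476616}} = \frac{1}{\sqrt{921075}} = \frac{1}{5 \sqrt{36843}} = \frac{\sqrt{36843}}{184215}$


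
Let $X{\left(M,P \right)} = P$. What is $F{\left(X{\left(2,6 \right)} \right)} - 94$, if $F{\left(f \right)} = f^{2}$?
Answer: $-58$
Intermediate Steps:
$F{\left(X{\left(2,6 \right)} \right)} - 94 = 6^{2} - 94 = 36 - 94 = -58$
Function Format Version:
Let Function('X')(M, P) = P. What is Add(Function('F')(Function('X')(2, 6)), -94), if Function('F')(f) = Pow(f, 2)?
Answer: -58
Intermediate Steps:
Add(Function('F')(Function('X')(2, 6)), -94) = Add(Pow(6, 2), -94) = Add(36, -94) = -58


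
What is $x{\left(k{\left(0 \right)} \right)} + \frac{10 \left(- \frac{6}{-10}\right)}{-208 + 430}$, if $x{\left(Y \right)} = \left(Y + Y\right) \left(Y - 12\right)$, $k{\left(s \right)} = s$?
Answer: $\frac{1}{37} \approx 0.027027$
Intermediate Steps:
$x{\left(Y \right)} = 2 Y \left(-12 + Y\right)$
$x{\left(k{\left(0 \right)} \right)} + \frac{10 \left(- \frac{6}{-10}\right)}{-208 + 430} = 2 \cdot 0 \left(-12 + 0\right) + \frac{10 \left(- \frac{6}{-10}\right)}{-208 + 430} = 2 \cdot 0 \left(-12\right) + \frac{10 \left(\left(-6\right) \left(- \frac{1}{10}\right)\right)}{222} = 0 + 10 \cdot \frac{3}{5} \cdot \frac{1}{222} = 0 + 6 \cdot \frac{1}{222} = 0 + \frac{1}{37} = \frac{1}{37}$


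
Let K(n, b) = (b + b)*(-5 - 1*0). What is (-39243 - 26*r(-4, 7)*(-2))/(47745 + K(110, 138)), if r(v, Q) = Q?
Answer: -38879/46365 ≈ -0.83854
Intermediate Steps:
K(n, b) = -10*b (K(n, b) = (2*b)*(-5 + 0) = (2*b)*(-5) = -10*b)
(-39243 - 26*r(-4, 7)*(-2))/(47745 + K(110, 138)) = (-39243 - 26*7*(-2))/(47745 - 10*138) = (-39243 - 182*(-2))/(47745 - 1380) = (-39243 + 364)/46365 = -38879*1/46365 = -38879/46365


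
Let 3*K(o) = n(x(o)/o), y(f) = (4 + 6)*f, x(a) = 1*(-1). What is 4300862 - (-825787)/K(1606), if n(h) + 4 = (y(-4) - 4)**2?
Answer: 2770580915/644 ≈ 4.3021e+6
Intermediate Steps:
x(a) = -1
y(f) = 10*f
n(h) = 1932 (n(h) = -4 + (10*(-4) - 4)**2 = -4 + (-40 - 4)**2 = -4 + (-44)**2 = -4 + 1936 = 1932)
K(o) = 644 (K(o) = (1/3)*1932 = 644)
4300862 - (-825787)/K(1606) = 4300862 - (-825787)/644 = 4300862 - 1*(-825787/644) = 4300862 + 825787/644 = 2770580915/644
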